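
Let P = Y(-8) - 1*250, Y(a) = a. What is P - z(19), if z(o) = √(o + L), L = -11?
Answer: -258 - 2*√2 ≈ -260.83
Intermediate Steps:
z(o) = √(-11 + o) (z(o) = √(o - 11) = √(-11 + o))
P = -258 (P = -8 - 1*250 = -8 - 250 = -258)
P - z(19) = -258 - √(-11 + 19) = -258 - √8 = -258 - 2*√2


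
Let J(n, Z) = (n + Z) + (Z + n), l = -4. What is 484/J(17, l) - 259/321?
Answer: 74315/4173 ≈ 17.809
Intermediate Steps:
J(n, Z) = 2*Z + 2*n (J(n, Z) = (Z + n) + (Z + n) = 2*Z + 2*n)
484/J(17, l) - 259/321 = 484/(2*(-4) + 2*17) - 259/321 = 484/(-8 + 34) - 259*1/321 = 484/26 - 259/321 = 484*(1/26) - 259/321 = 242/13 - 259/321 = 74315/4173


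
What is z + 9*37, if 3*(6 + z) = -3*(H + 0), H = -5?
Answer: 332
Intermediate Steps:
z = -1 (z = -6 + (-3*(-5 + 0))/3 = -6 + (-3*(-5))/3 = -6 + (1/3)*15 = -6 + 5 = -1)
z + 9*37 = -1 + 9*37 = -1 + 333 = 332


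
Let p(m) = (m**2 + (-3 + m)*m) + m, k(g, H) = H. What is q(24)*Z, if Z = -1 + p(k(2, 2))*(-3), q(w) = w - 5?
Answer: -247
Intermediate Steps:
p(m) = m + m**2 + m*(-3 + m) (p(m) = (m**2 + m*(-3 + m)) + m = m + m**2 + m*(-3 + m))
q(w) = -5 + w
Z = -13 (Z = -1 + (2*2*(-1 + 2))*(-3) = -1 + (2*2*1)*(-3) = -1 + 4*(-3) = -1 - 12 = -13)
q(24)*Z = (-5 + 24)*(-13) = 19*(-13) = -247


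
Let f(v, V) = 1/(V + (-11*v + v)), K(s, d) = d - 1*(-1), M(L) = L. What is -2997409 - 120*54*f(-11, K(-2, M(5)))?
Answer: -86926481/29 ≈ -2.9975e+6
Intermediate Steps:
K(s, d) = 1 + d (K(s, d) = d + 1 = 1 + d)
f(v, V) = 1/(V - 10*v)
-2997409 - 120*54*f(-11, K(-2, M(5))) = -2997409 - 120*54/((1 + 5) - 10*(-11)) = -2997409 - 6480/(6 + 110) = -2997409 - 6480/116 = -2997409 - 1*1620/29 = -2997409 - 1620/29 = -86926481/29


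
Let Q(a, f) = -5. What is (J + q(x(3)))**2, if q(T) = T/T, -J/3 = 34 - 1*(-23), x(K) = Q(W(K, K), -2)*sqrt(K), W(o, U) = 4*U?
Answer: 28900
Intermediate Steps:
x(K) = -5*sqrt(K)
J = -171 (J = -3*(34 - 1*(-23)) = -3*(34 + 23) = -3*57 = -171)
q(T) = 1
(J + q(x(3)))**2 = (-171 + 1)**2 = (-170)**2 = 28900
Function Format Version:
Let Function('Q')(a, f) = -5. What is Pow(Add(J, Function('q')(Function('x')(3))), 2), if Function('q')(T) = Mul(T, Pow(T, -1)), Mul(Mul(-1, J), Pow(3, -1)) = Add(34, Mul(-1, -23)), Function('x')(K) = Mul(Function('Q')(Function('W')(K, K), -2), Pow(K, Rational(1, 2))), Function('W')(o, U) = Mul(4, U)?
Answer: 28900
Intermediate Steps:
Function('x')(K) = Mul(-5, Pow(K, Rational(1, 2)))
J = -171 (J = Mul(-3, Add(34, Mul(-1, -23))) = Mul(-3, Add(34, 23)) = Mul(-3, 57) = -171)
Function('q')(T) = 1
Pow(Add(J, Function('q')(Function('x')(3))), 2) = Pow(Add(-171, 1), 2) = Pow(-170, 2) = 28900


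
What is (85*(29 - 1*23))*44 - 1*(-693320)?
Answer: 715760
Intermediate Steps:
(85*(29 - 1*23))*44 - 1*(-693320) = (85*(29 - 23))*44 + 693320 = (85*6)*44 + 693320 = 510*44 + 693320 = 22440 + 693320 = 715760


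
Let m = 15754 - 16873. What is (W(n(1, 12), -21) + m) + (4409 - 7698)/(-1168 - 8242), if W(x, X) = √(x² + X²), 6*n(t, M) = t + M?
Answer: -10526501/9410 + √16045/6 ≈ -1097.5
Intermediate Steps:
n(t, M) = M/6 + t/6 (n(t, M) = (t + M)/6 = (M + t)/6 = M/6 + t/6)
m = -1119
W(x, X) = √(X² + x²)
(W(n(1, 12), -21) + m) + (4409 - 7698)/(-1168 - 8242) = (√((-21)² + ((⅙)*12 + (⅙)*1)²) - 1119) + (4409 - 7698)/(-1168 - 8242) = (√(441 + (2 + ⅙)²) - 1119) - 3289/(-9410) = (√(441 + (13/6)²) - 1119) - 3289*(-1/9410) = (√(441 + 169/36) - 1119) + 3289/9410 = (√(16045/36) - 1119) + 3289/9410 = (√16045/6 - 1119) + 3289/9410 = (-1119 + √16045/6) + 3289/9410 = -10526501/9410 + √16045/6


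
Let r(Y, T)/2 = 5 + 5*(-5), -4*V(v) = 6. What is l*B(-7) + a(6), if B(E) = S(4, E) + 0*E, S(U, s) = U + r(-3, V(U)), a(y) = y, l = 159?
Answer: -5718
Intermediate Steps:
V(v) = -3/2 (V(v) = -¼*6 = -3/2)
r(Y, T) = -40 (r(Y, T) = 2*(5 + 5*(-5)) = 2*(5 - 25) = 2*(-20) = -40)
S(U, s) = -40 + U (S(U, s) = U - 40 = -40 + U)
B(E) = -36 (B(E) = (-40 + 4) + 0*E = -36 + 0 = -36)
l*B(-7) + a(6) = 159*(-36) + 6 = -5724 + 6 = -5718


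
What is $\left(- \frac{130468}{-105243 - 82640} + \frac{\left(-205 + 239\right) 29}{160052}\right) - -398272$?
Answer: $\frac{5988239129531063}{15035524958} \approx 3.9827 \cdot 10^{5}$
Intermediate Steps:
$\left(- \frac{130468}{-105243 - 82640} + \frac{\left(-205 + 239\right) 29}{160052}\right) - -398272 = \left(- \frac{130468}{-105243 - 82640} + 34 \cdot 29 \cdot \frac{1}{160052}\right) + 398272 = \left(- \frac{130468}{-187883} + 986 \cdot \frac{1}{160052}\right) + 398272 = \left(\left(-130468\right) \left(- \frac{1}{187883}\right) + \frac{493}{80026}\right) + 398272 = \left(\frac{130468}{187883} + \frac{493}{80026}\right) + 398272 = \frac{10533458487}{15035524958} + 398272 = \frac{5988239129531063}{15035524958}$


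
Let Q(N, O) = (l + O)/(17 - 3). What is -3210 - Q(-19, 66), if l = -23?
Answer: -44983/14 ≈ -3213.1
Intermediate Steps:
Q(N, O) = -23/14 + O/14 (Q(N, O) = (-23 + O)/(17 - 3) = (-23 + O)/14 = (-23 + O)*(1/14) = -23/14 + O/14)
-3210 - Q(-19, 66) = -3210 - (-23/14 + (1/14)*66) = -3210 - (-23/14 + 33/7) = -3210 - 1*43/14 = -3210 - 43/14 = -44983/14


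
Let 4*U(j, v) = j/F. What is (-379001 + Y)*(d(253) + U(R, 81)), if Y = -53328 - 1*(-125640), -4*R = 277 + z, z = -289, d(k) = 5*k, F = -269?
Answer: -417445745393/1076 ≈ -3.8796e+8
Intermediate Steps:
R = 3 (R = -(277 - 289)/4 = -¼*(-12) = 3)
U(j, v) = -j/1076 (U(j, v) = (j/(-269))/4 = (j*(-1/269))/4 = (-j/269)/4 = -j/1076)
Y = 72312 (Y = -53328 + 125640 = 72312)
(-379001 + Y)*(d(253) + U(R, 81)) = (-379001 + 72312)*(5*253 - 1/1076*3) = -306689*(1265 - 3/1076) = -306689*1361137/1076 = -417445745393/1076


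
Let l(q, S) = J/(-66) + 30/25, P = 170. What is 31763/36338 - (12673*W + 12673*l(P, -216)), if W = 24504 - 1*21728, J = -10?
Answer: -211035364368767/5995770 ≈ -3.5197e+7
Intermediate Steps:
l(q, S) = 223/165 (l(q, S) = -10/(-66) + 30/25 = -10*(-1/66) + 30*(1/25) = 5/33 + 6/5 = 223/165)
W = 2776 (W = 24504 - 21728 = 2776)
31763/36338 - (12673*W + 12673*l(P, -216)) = 31763/36338 - 12673/(1/(223/165 + 2776)) = 31763*(1/36338) - 12673/(1/(458263/165)) = 31763/36338 - 12673/165/458263 = 31763/36338 - 12673*458263/165 = 31763/36338 - 5807566999/165 = -211035364368767/5995770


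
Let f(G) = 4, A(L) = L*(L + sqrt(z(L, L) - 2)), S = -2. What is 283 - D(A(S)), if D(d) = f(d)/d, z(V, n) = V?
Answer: 565/2 - I/2 ≈ 282.5 - 0.5*I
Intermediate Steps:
A(L) = L*(L + sqrt(-2 + L)) (A(L) = L*(L + sqrt(L - 2)) = L*(L + sqrt(-2 + L)))
D(d) = 4/d
283 - D(A(S)) = 283 - 4/((-2*(-2 + sqrt(-2 - 2)))) = 283 - 4/((-2*(-2 + sqrt(-4)))) = 283 - 4/((-2*(-2 + 2*I))) = 283 - 4/(4 - 4*I) = 283 - 4*(4 + 4*I)/32 = 283 - (4 + 4*I)/8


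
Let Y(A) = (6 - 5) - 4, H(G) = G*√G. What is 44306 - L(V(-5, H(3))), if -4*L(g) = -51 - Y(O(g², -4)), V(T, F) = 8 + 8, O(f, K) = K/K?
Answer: 44294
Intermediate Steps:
H(G) = G^(3/2)
O(f, K) = 1
V(T, F) = 16
Y(A) = -3 (Y(A) = 1 - 4 = -3)
L(g) = 12 (L(g) = -(-51 - 1*(-3))/4 = -(-51 + 3)/4 = -¼*(-48) = 12)
44306 - L(V(-5, H(3))) = 44306 - 1*12 = 44306 - 12 = 44294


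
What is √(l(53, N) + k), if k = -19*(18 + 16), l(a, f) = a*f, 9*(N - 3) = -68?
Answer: 7*I*√163/3 ≈ 29.79*I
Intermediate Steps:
N = -41/9 (N = 3 + (⅑)*(-68) = 3 - 68/9 = -41/9 ≈ -4.5556)
k = -646 (k = -19*34 = -646)
√(l(53, N) + k) = √(53*(-41/9) - 646) = √(-2173/9 - 646) = √(-7987/9) = 7*I*√163/3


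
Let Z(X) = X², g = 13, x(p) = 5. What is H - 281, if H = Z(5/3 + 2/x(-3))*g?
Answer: -50732/225 ≈ -225.48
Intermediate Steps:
H = 12493/225 (H = (5/3 + 2/5)²*13 = (5*(⅓) + 2*(⅕))²*13 = (5/3 + ⅖)²*13 = (31/15)²*13 = (961/225)*13 = 12493/225 ≈ 55.524)
H - 281 = 12493/225 - 281 = -50732/225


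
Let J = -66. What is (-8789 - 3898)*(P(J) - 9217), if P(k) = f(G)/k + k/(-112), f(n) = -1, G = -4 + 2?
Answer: 72027900871/616 ≈ 1.1693e+8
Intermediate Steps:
G = -2
P(k) = -1/k - k/112 (P(k) = -1/k + k/(-112) = -1/k + k*(-1/112) = -1/k - k/112)
(-8789 - 3898)*(P(J) - 9217) = (-8789 - 3898)*((-1/(-66) - 1/112*(-66)) - 9217) = -12687*((-1*(-1/66) + 33/56) - 9217) = -12687*((1/66 + 33/56) - 9217) = -12687*(1117/1848 - 9217) = -12687*(-17031899/1848) = 72027900871/616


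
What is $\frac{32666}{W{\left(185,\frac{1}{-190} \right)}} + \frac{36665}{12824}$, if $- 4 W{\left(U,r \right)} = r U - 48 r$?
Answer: $\frac{318375698945}{1756888} \approx 1.8122 \cdot 10^{5}$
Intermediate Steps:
$W{\left(U,r \right)} = 12 r - \frac{U r}{4}$ ($W{\left(U,r \right)} = - \frac{r U - 48 r}{4} = - \frac{U r - 48 r}{4} = - \frac{- 48 r + U r}{4} = 12 r - \frac{U r}{4}$)
$\frac{32666}{W{\left(185,\frac{1}{-190} \right)}} + \frac{36665}{12824} = \frac{32666}{\frac{1}{4} \frac{1}{-190} \left(48 - 185\right)} + \frac{36665}{12824} = \frac{32666}{\frac{1}{4} \left(- \frac{1}{190}\right) \left(48 - 185\right)} + 36665 \cdot \frac{1}{12824} = \frac{32666}{\frac{1}{4} \left(- \frac{1}{190}\right) \left(-137\right)} + \frac{36665}{12824} = \frac{32666}{\frac{137}{760}} + \frac{36665}{12824} = 32666 \cdot \frac{760}{137} + \frac{36665}{12824} = \frac{24826160}{137} + \frac{36665}{12824} = \frac{318375698945}{1756888}$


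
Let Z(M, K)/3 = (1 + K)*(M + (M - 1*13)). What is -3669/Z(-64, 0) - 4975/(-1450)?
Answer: 98993/8178 ≈ 12.105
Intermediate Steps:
Z(M, K) = 3*(1 + K)*(-13 + 2*M) (Z(M, K) = 3*((1 + K)*(M + (M - 1*13))) = 3*((1 + K)*(M + (M - 13))) = 3*((1 + K)*(M + (-13 + M))) = 3*((1 + K)*(-13 + 2*M)) = 3*(1 + K)*(-13 + 2*M))
-3669/Z(-64, 0) - 4975/(-1450) = -3669/(-39 - 39*0 + 6*(-64) + 6*0*(-64)) - 4975/(-1450) = -3669/(-39 + 0 - 384 + 0) - 4975*(-1/1450) = -3669/(-423) + 199/58 = -3669*(-1/423) + 199/58 = 1223/141 + 199/58 = 98993/8178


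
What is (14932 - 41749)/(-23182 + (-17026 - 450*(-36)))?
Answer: 26817/24008 ≈ 1.1170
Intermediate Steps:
(14932 - 41749)/(-23182 + (-17026 - 450*(-36))) = -26817/(-23182 + (-17026 - 1*(-16200))) = -26817/(-23182 + (-17026 + 16200)) = -26817/(-23182 - 826) = -26817/(-24008) = -26817*(-1/24008) = 26817/24008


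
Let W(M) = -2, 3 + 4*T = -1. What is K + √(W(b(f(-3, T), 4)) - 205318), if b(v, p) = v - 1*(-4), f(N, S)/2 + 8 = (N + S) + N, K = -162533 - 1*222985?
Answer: -385518 + 2*I*√51330 ≈ -3.8552e+5 + 453.12*I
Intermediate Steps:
T = -1 (T = -¾ + (¼)*(-1) = -¾ - ¼ = -1)
K = -385518 (K = -162533 - 222985 = -385518)
f(N, S) = -16 + 2*S + 4*N (f(N, S) = -16 + 2*((N + S) + N) = -16 + 2*(S + 2*N) = -16 + (2*S + 4*N) = -16 + 2*S + 4*N)
b(v, p) = 4 + v (b(v, p) = v + 4 = 4 + v)
K + √(W(b(f(-3, T), 4)) - 205318) = -385518 + √(-2 - 205318) = -385518 + √(-205320) = -385518 + 2*I*√51330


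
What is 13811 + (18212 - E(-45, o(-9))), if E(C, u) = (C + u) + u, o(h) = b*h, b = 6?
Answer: 32176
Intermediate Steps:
o(h) = 6*h
E(C, u) = C + 2*u
13811 + (18212 - E(-45, o(-9))) = 13811 + (18212 - (-45 + 2*(6*(-9)))) = 13811 + (18212 - (-45 + 2*(-54))) = 13811 + (18212 - (-45 - 108)) = 13811 + (18212 - 1*(-153)) = 13811 + (18212 + 153) = 13811 + 18365 = 32176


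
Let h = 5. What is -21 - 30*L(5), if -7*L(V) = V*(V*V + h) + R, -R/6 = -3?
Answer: 699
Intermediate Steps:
R = 18 (R = -6*(-3) = 18)
L(V) = -18/7 - V*(5 + V²)/7 (L(V) = -(V*(V*V + 5) + 18)/7 = -(V*(V² + 5) + 18)/7 = -(V*(5 + V²) + 18)/7 = -(18 + V*(5 + V²))/7 = -18/7 - V*(5 + V²)/7)
-21 - 30*L(5) = -21 - 30*(-18/7 - 5/7*5 - ⅐*5³) = -21 - 30*(-18/7 - 25/7 - ⅐*125) = -21 - 30*(-18/7 - 25/7 - 125/7) = -21 - 30*(-24) = -21 + 720 = 699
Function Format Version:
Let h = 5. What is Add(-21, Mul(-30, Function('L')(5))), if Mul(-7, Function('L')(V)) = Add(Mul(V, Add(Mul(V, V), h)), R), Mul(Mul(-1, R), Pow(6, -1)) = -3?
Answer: 699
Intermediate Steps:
R = 18 (R = Mul(-6, -3) = 18)
Function('L')(V) = Add(Rational(-18, 7), Mul(Rational(-1, 7), V, Add(5, Pow(V, 2)))) (Function('L')(V) = Mul(Rational(-1, 7), Add(Mul(V, Add(Mul(V, V), 5)), 18)) = Mul(Rational(-1, 7), Add(Mul(V, Add(Pow(V, 2), 5)), 18)) = Mul(Rational(-1, 7), Add(Mul(V, Add(5, Pow(V, 2))), 18)) = Mul(Rational(-1, 7), Add(18, Mul(V, Add(5, Pow(V, 2))))) = Add(Rational(-18, 7), Mul(Rational(-1, 7), V, Add(5, Pow(V, 2)))))
Add(-21, Mul(-30, Function('L')(5))) = Add(-21, Mul(-30, Add(Rational(-18, 7), Mul(Rational(-5, 7), 5), Mul(Rational(-1, 7), Pow(5, 3))))) = Add(-21, Mul(-30, Add(Rational(-18, 7), Rational(-25, 7), Mul(Rational(-1, 7), 125)))) = Add(-21, Mul(-30, Add(Rational(-18, 7), Rational(-25, 7), Rational(-125, 7)))) = Add(-21, Mul(-30, -24)) = Add(-21, 720) = 699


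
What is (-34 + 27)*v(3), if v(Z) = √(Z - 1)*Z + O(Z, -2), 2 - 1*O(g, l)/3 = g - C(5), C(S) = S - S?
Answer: 21 - 21*√2 ≈ -8.6985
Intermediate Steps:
C(S) = 0
O(g, l) = 6 - 3*g (O(g, l) = 6 - 3*(g - 1*0) = 6 - 3*(g + 0) = 6 - 3*g)
v(Z) = 6 - 3*Z + Z*√(-1 + Z) (v(Z) = √(Z - 1)*Z + (6 - 3*Z) = √(-1 + Z)*Z + (6 - 3*Z) = Z*√(-1 + Z) + (6 - 3*Z) = 6 - 3*Z + Z*√(-1 + Z))
(-34 + 27)*v(3) = (-34 + 27)*(6 - 3*3 + 3*√(-1 + 3)) = -7*(6 - 9 + 3*√2) = -7*(-3 + 3*√2) = 21 - 21*√2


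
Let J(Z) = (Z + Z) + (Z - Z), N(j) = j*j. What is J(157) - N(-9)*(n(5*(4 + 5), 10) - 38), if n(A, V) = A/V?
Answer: 6055/2 ≈ 3027.5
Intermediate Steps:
N(j) = j²
J(Z) = 2*Z (J(Z) = 2*Z + 0 = 2*Z)
J(157) - N(-9)*(n(5*(4 + 5), 10) - 38) = 2*157 - (-9)²*((5*(4 + 5))/10 - 38) = 314 - 81*((5*9)*(⅒) - 38) = 314 - 81*(45*(⅒) - 38) = 314 - 81*(9/2 - 38) = 314 - 81*(-67)/2 = 314 - 1*(-5427/2) = 314 + 5427/2 = 6055/2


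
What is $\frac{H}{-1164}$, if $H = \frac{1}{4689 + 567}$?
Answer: $- \frac{1}{6117984} \approx -1.6345 \cdot 10^{-7}$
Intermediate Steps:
$H = \frac{1}{5256} \approx 0.00019026$
$\frac{H}{-1164} = \frac{1}{5256 \left(-1164\right)} = \frac{1}{5256} \left(- \frac{1}{1164}\right) = - \frac{1}{6117984}$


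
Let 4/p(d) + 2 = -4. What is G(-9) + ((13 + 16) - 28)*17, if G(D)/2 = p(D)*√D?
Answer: 17 - 4*I ≈ 17.0 - 4.0*I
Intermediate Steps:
p(d) = -⅔ (p(d) = 4/(-2 - 4) = 4/(-6) = 4*(-⅙) = -⅔)
G(D) = -4*√D/3 (G(D) = 2*(-2*√D/3) = -4*√D/3)
G(-9) + ((13 + 16) - 28)*17 = -4*I + ((13 + 16) - 28)*17 = -4*I + (29 - 28)*17 = -4*I + 1*17 = -4*I + 17 = 17 - 4*I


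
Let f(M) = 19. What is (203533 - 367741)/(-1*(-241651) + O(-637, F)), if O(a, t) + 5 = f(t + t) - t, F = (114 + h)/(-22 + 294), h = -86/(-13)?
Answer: -36289968/53407867 ≈ -0.67949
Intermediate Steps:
h = 86/13 (h = -86*(-1/13) = 86/13 ≈ 6.6154)
F = 98/221 (F = (114 + 86/13)/(-22 + 294) = (1568/13)/272 = (1568/13)*(1/272) = 98/221 ≈ 0.44344)
O(a, t) = 14 - t (O(a, t) = -5 + (19 - t) = 14 - t)
(203533 - 367741)/(-1*(-241651) + O(-637, F)) = (203533 - 367741)/(-1*(-241651) + (14 - 1*98/221)) = -164208/(241651 + (14 - 98/221)) = -164208/(241651 + 2996/221) = -164208/53407867/221 = -164208*221/53407867 = -36289968/53407867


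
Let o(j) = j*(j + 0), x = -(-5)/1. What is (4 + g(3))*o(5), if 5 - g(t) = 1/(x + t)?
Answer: 1775/8 ≈ 221.88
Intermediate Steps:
x = 5 (x = -(-5) = -1*(-5) = 5)
g(t) = 5 - 1/(5 + t)
o(j) = j² (o(j) = j*j = j²)
(4 + g(3))*o(5) = (4 + (24 + 5*3)/(5 + 3))*5² = (4 + (24 + 15)/8)*25 = (4 + (⅛)*39)*25 = (4 + 39/8)*25 = (71/8)*25 = 1775/8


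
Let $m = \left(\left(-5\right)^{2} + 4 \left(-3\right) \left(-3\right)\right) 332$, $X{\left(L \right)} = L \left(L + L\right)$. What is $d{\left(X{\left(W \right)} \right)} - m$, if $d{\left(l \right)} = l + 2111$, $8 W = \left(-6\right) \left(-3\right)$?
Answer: $- \frac{145047}{8} \approx -18131.0$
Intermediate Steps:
$W = \frac{9}{4}$ ($W = \frac{\left(-6\right) \left(-3\right)}{8} = \frac{1}{8} \cdot 18 = \frac{9}{4} \approx 2.25$)
$X{\left(L \right)} = 2 L^{2}$ ($X{\left(L \right)} = L 2 L = 2 L^{2}$)
$d{\left(l \right)} = 2111 + l$
$m = 20252$ ($m = \left(25 - -36\right) 332 = \left(25 + 36\right) 332 = 61 \cdot 332 = 20252$)
$d{\left(X{\left(W \right)} \right)} - m = \left(2111 + 2 \left(\frac{9}{4}\right)^{2}\right) - 20252 = \left(2111 + 2 \cdot \frac{81}{16}\right) - 20252 = \left(2111 + \frac{81}{8}\right) - 20252 = \frac{16969}{8} - 20252 = - \frac{145047}{8}$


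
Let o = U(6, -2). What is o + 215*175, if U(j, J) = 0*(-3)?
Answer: 37625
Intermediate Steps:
U(j, J) = 0
o = 0
o + 215*175 = 0 + 215*175 = 0 + 37625 = 37625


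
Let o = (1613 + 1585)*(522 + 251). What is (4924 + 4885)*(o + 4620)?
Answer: 24293695266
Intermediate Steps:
o = 2472054 (o = 3198*773 = 2472054)
(4924 + 4885)*(o + 4620) = (4924 + 4885)*(2472054 + 4620) = 9809*2476674 = 24293695266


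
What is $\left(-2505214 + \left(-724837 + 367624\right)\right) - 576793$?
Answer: $-3439220$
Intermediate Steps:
$\left(-2505214 + \left(-724837 + 367624\right)\right) - 576793 = \left(-2505214 - 357213\right) - 576793 = -2862427 - 576793 = -3439220$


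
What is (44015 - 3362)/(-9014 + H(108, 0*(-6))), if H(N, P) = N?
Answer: -40653/8906 ≈ -4.5647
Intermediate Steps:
(44015 - 3362)/(-9014 + H(108, 0*(-6))) = (44015 - 3362)/(-9014 + 108) = 40653/(-8906) = 40653*(-1/8906) = -40653/8906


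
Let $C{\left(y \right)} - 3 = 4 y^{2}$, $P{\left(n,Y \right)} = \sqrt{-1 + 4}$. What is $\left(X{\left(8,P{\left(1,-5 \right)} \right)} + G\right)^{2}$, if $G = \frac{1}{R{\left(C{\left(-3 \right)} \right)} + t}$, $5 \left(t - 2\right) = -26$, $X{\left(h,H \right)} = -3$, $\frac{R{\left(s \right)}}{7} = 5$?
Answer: $\frac{222784}{25281} \approx 8.8123$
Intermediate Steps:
$P{\left(n,Y \right)} = \sqrt{3}$
$C{\left(y \right)} = 3 + 4 y^{2}$
$R{\left(s \right)} = 35$ ($R{\left(s \right)} = 7 \cdot 5 = 35$)
$t = - \frac{16}{5}$ ($t = 2 + \frac{1}{5} \left(-26\right) = 2 - \frac{26}{5} = - \frac{16}{5} \approx -3.2$)
$G = \frac{5}{159}$ ($G = \frac{1}{35 - \frac{16}{5}} = \frac{1}{\frac{159}{5}} = \frac{5}{159} \approx 0.031447$)
$\left(X{\left(8,P{\left(1,-5 \right)} \right)} + G\right)^{2} = \left(-3 + \frac{5}{159}\right)^{2} = \left(- \frac{472}{159}\right)^{2} = \frac{222784}{25281}$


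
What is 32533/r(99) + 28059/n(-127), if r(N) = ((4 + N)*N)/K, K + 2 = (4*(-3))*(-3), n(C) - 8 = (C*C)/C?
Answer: -154489105/1213443 ≈ -127.31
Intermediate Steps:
n(C) = 8 + C (n(C) = 8 + (C*C)/C = 8 + C²/C = 8 + C)
K = 34 (K = -2 + (4*(-3))*(-3) = -2 - 12*(-3) = -2 + 36 = 34)
r(N) = N*(4 + N)/34 (r(N) = ((4 + N)*N)/34 = (N*(4 + N))*(1/34) = N*(4 + N)/34)
32533/r(99) + 28059/n(-127) = 32533/(((1/34)*99*(4 + 99))) + 28059/(8 - 127) = 32533/(((1/34)*99*103)) + 28059/(-119) = 32533/(10197/34) + 28059*(-1/119) = 32533*(34/10197) - 28059/119 = 1106122/10197 - 28059/119 = -154489105/1213443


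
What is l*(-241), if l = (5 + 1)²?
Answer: -8676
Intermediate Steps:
l = 36 (l = 6² = 36)
l*(-241) = 36*(-241) = -8676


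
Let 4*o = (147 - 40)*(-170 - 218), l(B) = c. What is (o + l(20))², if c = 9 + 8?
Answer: 107371044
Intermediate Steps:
c = 17
l(B) = 17
o = -10379 (o = ((147 - 40)*(-170 - 218))/4 = (107*(-388))/4 = (¼)*(-41516) = -10379)
(o + l(20))² = (-10379 + 17)² = (-10362)² = 107371044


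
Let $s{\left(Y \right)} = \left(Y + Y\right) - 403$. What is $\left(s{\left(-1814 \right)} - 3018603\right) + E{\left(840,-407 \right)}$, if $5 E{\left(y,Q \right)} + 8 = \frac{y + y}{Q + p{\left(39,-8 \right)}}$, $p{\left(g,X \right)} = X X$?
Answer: $- \frac{740545962}{245} \approx -3.0226 \cdot 10^{6}$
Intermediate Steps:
$s{\left(Y \right)} = -403 + 2 Y$ ($s{\left(Y \right)} = 2 Y - 403 = -403 + 2 Y$)
$p{\left(g,X \right)} = X^{2}$
$E{\left(y,Q \right)} = - \frac{8}{5} + \frac{2 y}{5 \left(64 + Q\right)}$ ($E{\left(y,Q \right)} = - \frac{8}{5} + \frac{\left(y + y\right) \frac{1}{Q + \left(-8\right)^{2}}}{5} = - \frac{8}{5} + \frac{2 y \frac{1}{Q + 64}}{5} = - \frac{8}{5} + \frac{2 y \frac{1}{64 + Q}}{5} = - \frac{8}{5} + \frac{2 y}{5 \left(64 + Q\right)}$)
$\left(s{\left(-1814 \right)} - 3018603\right) + E{\left(840,-407 \right)} = \left(\left(-403 + 2 \left(-1814\right)\right) - 3018603\right) + \frac{2 \left(-256 + 840 - -1628\right)}{5 \left(64 - 407\right)} = \left(\left(-403 - 3628\right) - 3018603\right) + \frac{2 \left(-256 + 840 + 1628\right)}{5 \left(-343\right)} = \left(-4031 - 3018603\right) + \frac{2}{5} \left(- \frac{1}{343}\right) 2212 = -3022634 - \frac{632}{245} = - \frac{740545962}{245}$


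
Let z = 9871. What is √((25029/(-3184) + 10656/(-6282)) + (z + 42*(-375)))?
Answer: I*√454449764966763/277804 ≈ 76.737*I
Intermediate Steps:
√((25029/(-3184) + 10656/(-6282)) + (z + 42*(-375))) = √((25029/(-3184) + 10656/(-6282)) + (9871 + 42*(-375))) = √((25029*(-1/3184) + 10656*(-1/6282)) + (9871 - 15750)) = √((-25029/3184 - 592/349) - 5879) = √(-10620049/1111216 - 5879) = √(-6543458913/1111216) = I*√454449764966763/277804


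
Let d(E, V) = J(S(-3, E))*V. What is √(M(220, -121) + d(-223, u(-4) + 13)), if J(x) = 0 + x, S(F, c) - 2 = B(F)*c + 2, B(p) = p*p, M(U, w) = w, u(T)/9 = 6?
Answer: I*√134322 ≈ 366.5*I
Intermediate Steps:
u(T) = 54 (u(T) = 9*6 = 54)
B(p) = p²
S(F, c) = 4 + c*F² (S(F, c) = 2 + (F²*c + 2) = 2 + (c*F² + 2) = 2 + (2 + c*F²) = 4 + c*F²)
J(x) = x
d(E, V) = V*(4 + 9*E) (d(E, V) = (4 + E*(-3)²)*V = (4 + E*9)*V = (4 + 9*E)*V = V*(4 + 9*E))
√(M(220, -121) + d(-223, u(-4) + 13)) = √(-121 + (54 + 13)*(4 + 9*(-223))) = √(-121 + 67*(4 - 2007)) = √(-121 + 67*(-2003)) = √(-121 - 134201) = √(-134322) = I*√134322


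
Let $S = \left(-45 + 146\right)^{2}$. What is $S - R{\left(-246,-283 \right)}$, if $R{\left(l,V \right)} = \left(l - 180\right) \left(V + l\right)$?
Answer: $-215153$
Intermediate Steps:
$R{\left(l,V \right)} = \left(-180 + l\right) \left(V + l\right)$
$S = 10201$ ($S = 101^{2} = 10201$)
$S - R{\left(-246,-283 \right)} = 10201 - \left(\left(-246\right)^{2} - -50940 - -44280 - -69618\right) = 10201 - \left(60516 + 50940 + 44280 + 69618\right) = 10201 - 225354 = -215153$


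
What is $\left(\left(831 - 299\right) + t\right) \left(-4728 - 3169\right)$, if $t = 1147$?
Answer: $-13259063$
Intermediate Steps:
$\left(\left(831 - 299\right) + t\right) \left(-4728 - 3169\right) = \left(\left(831 - 299\right) + 1147\right) \left(-4728 - 3169\right) = \left(\left(831 - 299\right) + 1147\right) \left(-7897\right) = \left(532 + 1147\right) \left(-7897\right) = 1679 \left(-7897\right) = -13259063$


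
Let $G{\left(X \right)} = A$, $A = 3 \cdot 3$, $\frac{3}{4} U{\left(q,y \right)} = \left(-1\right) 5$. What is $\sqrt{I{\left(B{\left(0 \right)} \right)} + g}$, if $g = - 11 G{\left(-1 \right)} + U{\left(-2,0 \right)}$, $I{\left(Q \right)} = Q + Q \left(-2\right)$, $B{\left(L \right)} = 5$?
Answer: $\frac{2 i \sqrt{249}}{3} \approx 10.52 i$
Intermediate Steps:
$U{\left(q,y \right)} = - \frac{20}{3}$ ($U{\left(q,y \right)} = \frac{4 \left(\left(-1\right) 5\right)}{3} = \frac{4}{3} \left(-5\right) = - \frac{20}{3}$)
$A = 9$
$I{\left(Q \right)} = - Q$ ($I{\left(Q \right)} = Q - 2 Q = - Q$)
$G{\left(X \right)} = 9$
$g = - \frac{317}{3}$ ($g = \left(-11\right) 9 - \frac{20}{3} = -99 - \frac{20}{3} = - \frac{317}{3} \approx -105.67$)
$\sqrt{I{\left(B{\left(0 \right)} \right)} + g} = \sqrt{\left(-1\right) 5 - \frac{317}{3}} = \sqrt{-5 - \frac{317}{3}} = \sqrt{- \frac{332}{3}} = \frac{2 i \sqrt{249}}{3}$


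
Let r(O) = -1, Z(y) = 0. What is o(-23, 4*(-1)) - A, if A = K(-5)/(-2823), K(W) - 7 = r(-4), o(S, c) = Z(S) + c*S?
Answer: 86574/941 ≈ 92.002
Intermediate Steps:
o(S, c) = S*c (o(S, c) = 0 + c*S = 0 + S*c = S*c)
K(W) = 6 (K(W) = 7 - 1 = 6)
A = -2/941 (A = 6/(-2823) = 6*(-1/2823) = -2/941 ≈ -0.0021254)
o(-23, 4*(-1)) - A = -92*(-1) - 1*(-2/941) = -23*(-4) + 2/941 = 92 + 2/941 = 86574/941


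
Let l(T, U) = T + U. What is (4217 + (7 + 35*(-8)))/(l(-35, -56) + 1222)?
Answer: 136/39 ≈ 3.4872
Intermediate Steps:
(4217 + (7 + 35*(-8)))/(l(-35, -56) + 1222) = (4217 + (7 + 35*(-8)))/((-35 - 56) + 1222) = (4217 + (7 - 280))/(-91 + 1222) = (4217 - 273)/1131 = 3944*(1/1131) = 136/39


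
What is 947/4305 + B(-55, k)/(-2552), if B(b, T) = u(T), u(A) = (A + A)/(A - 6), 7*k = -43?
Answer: 20505301/93384060 ≈ 0.21958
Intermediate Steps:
k = -43/7 (k = (⅐)*(-43) = -43/7 ≈ -6.1429)
u(A) = 2*A/(-6 + A) (u(A) = (2*A)/(-6 + A) = 2*A/(-6 + A))
B(b, T) = 2*T/(-6 + T)
947/4305 + B(-55, k)/(-2552) = 947/4305 + (2*(-43/7)/(-6 - 43/7))/(-2552) = 947*(1/4305) + (2*(-43/7)/(-85/7))*(-1/2552) = 947/4305 + (2*(-43/7)*(-7/85))*(-1/2552) = 947/4305 + (86/85)*(-1/2552) = 947/4305 - 43/108460 = 20505301/93384060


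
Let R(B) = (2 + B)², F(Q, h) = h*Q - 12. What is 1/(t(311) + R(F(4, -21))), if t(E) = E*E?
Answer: 1/105557 ≈ 9.4736e-6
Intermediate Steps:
F(Q, h) = -12 + Q*h (F(Q, h) = Q*h - 12 = -12 + Q*h)
t(E) = E²
1/(t(311) + R(F(4, -21))) = 1/(311² + (2 + (-12 + 4*(-21)))²) = 1/(96721 + (2 + (-12 - 84))²) = 1/(96721 + (2 - 96)²) = 1/(96721 + (-94)²) = 1/(96721 + 8836) = 1/105557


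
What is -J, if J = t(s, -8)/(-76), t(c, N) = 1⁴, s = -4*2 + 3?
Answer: 1/76 ≈ 0.013158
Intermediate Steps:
s = -5 (s = -8 + 3 = -5)
t(c, N) = 1
J = -1/76 (J = 1/(-76) = -1/76*1 = -1/76 ≈ -0.013158)
-J = -1*(-1/76) = 1/76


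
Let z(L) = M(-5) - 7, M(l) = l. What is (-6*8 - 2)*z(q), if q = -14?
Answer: 600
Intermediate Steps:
z(L) = -12 (z(L) = -5 - 7 = -12)
(-6*8 - 2)*z(q) = (-6*8 - 2)*(-12) = (-48 - 2)*(-12) = -50*(-12) = 600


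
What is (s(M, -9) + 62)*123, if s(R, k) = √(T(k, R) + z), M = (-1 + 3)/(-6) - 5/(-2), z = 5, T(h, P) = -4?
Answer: 7749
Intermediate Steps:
M = 13/6 (M = 2*(-⅙) - 5*(-½) = -⅓ + 5/2 = 13/6 ≈ 2.1667)
s(R, k) = 1 (s(R, k) = √(-4 + 5) = √1 = 1)
(s(M, -9) + 62)*123 = (1 + 62)*123 = 63*123 = 7749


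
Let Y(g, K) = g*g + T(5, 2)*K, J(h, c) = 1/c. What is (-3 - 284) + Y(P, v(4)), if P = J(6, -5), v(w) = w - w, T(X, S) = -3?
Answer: -7174/25 ≈ -286.96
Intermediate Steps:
v(w) = 0
P = -⅕ (P = 1/(-5) = -⅕ ≈ -0.20000)
Y(g, K) = g² - 3*K (Y(g, K) = g*g - 3*K = g² - 3*K)
(-3 - 284) + Y(P, v(4)) = (-3 - 284) + ((-⅕)² - 3*0) = -287 + (1/25 + 0) = -287 + 1/25 = -7174/25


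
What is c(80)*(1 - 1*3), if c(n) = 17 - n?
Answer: 126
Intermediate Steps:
c(80)*(1 - 1*3) = (17 - 1*80)*(1 - 1*3) = (17 - 80)*(1 - 3) = -63*(-2) = 126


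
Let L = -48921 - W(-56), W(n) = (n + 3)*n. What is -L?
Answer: 51889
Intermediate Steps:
W(n) = n*(3 + n) (W(n) = (3 + n)*n = n*(3 + n))
L = -51889 (L = -48921 - (-56)*(3 - 56) = -48921 - (-56)*(-53) = -48921 - 1*2968 = -48921 - 2968 = -51889)
-L = -1*(-51889) = 51889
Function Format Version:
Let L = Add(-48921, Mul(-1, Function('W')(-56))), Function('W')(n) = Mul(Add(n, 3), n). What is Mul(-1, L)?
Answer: 51889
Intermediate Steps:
Function('W')(n) = Mul(n, Add(3, n)) (Function('W')(n) = Mul(Add(3, n), n) = Mul(n, Add(3, n)))
L = -51889 (L = Add(-48921, Mul(-1, Mul(-56, Add(3, -56)))) = Add(-48921, Mul(-1, Mul(-56, -53))) = Add(-48921, Mul(-1, 2968)) = Add(-48921, -2968) = -51889)
Mul(-1, L) = Mul(-1, -51889) = 51889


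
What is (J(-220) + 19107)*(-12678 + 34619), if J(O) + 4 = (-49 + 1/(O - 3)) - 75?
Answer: 92861245356/223 ≈ 4.1642e+8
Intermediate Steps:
J(O) = -128 + 1/(-3 + O) (J(O) = -4 + ((-49 + 1/(O - 3)) - 75) = -4 + ((-49 + 1/(-3 + O)) - 75) = -4 + (-124 + 1/(-3 + O)) = -128 + 1/(-3 + O))
(J(-220) + 19107)*(-12678 + 34619) = ((385 - 128*(-220))/(-3 - 220) + 19107)*(-12678 + 34619) = ((385 + 28160)/(-223) + 19107)*21941 = (-1/223*28545 + 19107)*21941 = (-28545/223 + 19107)*21941 = (4232316/223)*21941 = 92861245356/223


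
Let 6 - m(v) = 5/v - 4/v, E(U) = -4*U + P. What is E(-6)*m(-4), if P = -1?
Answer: 575/4 ≈ 143.75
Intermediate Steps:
E(U) = -1 - 4*U (E(U) = -4*U - 1 = -1 - 4*U)
m(v) = 6 - 1/v (m(v) = 6 - (5/v - 4/v) = 6 - 1/v)
E(-6)*m(-4) = (-1 - 4*(-6))*(6 - 1/(-4)) = (-1 + 24)*(6 - 1*(-¼)) = 23*(6 + ¼) = 23*(25/4) = 575/4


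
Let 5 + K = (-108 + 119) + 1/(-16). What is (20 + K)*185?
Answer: 76775/16 ≈ 4798.4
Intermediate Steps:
K = 95/16 (K = -5 + ((-108 + 119) + 1/(-16)) = -5 + (11 - 1/16) = -5 + 175/16 = 95/16 ≈ 5.9375)
(20 + K)*185 = (20 + 95/16)*185 = (415/16)*185 = 76775/16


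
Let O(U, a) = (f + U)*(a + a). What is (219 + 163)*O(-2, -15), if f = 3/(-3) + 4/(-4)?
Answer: 45840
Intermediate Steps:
f = -2 (f = 3*(-⅓) + 4*(-¼) = -1 - 1 = -2)
O(U, a) = 2*a*(-2 + U) (O(U, a) = (-2 + U)*(a + a) = (-2 + U)*(2*a) = 2*a*(-2 + U))
(219 + 163)*O(-2, -15) = (219 + 163)*(2*(-15)*(-2 - 2)) = 382*(2*(-15)*(-4)) = 382*120 = 45840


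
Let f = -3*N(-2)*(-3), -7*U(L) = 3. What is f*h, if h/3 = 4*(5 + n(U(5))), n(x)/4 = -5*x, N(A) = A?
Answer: -20520/7 ≈ -2931.4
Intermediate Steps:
U(L) = -3/7 (U(L) = -⅐*3 = -3/7)
n(x) = -20*x (n(x) = 4*(-5*x) = -20*x)
f = -18 (f = -3*(-2)*(-3) = 6*(-3) = -18)
h = 1140/7 (h = 3*(4*(5 - 20*(-3/7))) = 3*(4*(5 + 60/7)) = 3*(4*(95/7)) = 3*(380/7) = 1140/7 ≈ 162.86)
f*h = -18*1140/7 = -20520/7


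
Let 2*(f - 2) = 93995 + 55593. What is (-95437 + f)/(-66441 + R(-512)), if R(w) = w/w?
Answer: 20641/66440 ≈ 0.31067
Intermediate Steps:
R(w) = 1
f = 74796 (f = 2 + (93995 + 55593)/2 = 2 + (½)*149588 = 2 + 74794 = 74796)
(-95437 + f)/(-66441 + R(-512)) = (-95437 + 74796)/(-66441 + 1) = -20641/(-66440) = -20641*(-1/66440) = 20641/66440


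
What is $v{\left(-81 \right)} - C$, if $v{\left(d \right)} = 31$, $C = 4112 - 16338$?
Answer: $12257$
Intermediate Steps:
$C = -12226$
$v{\left(-81 \right)} - C = 31 - -12226 = 31 + 12226 = 12257$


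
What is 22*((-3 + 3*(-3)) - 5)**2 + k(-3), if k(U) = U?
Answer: 6355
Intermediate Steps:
22*((-3 + 3*(-3)) - 5)**2 + k(-3) = 22*((-3 + 3*(-3)) - 5)**2 - 3 = 22*((-3 - 9) - 5)**2 - 3 = 22*(-12 - 5)**2 - 3 = 22*(-17)**2 - 3 = 22*289 - 3 = 6358 - 3 = 6355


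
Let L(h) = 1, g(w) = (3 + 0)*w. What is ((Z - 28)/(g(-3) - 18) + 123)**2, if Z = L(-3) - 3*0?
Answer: 15376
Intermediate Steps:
g(w) = 3*w
Z = 1 (Z = 1 - 3*0 = 1 + 0 = 1)
((Z - 28)/(g(-3) - 18) + 123)**2 = ((1 - 28)/(3*(-3) - 18) + 123)**2 = (-27/(-9 - 18) + 123)**2 = (-27/(-27) + 123)**2 = (-27*(-1/27) + 123)**2 = (1 + 123)**2 = 124**2 = 15376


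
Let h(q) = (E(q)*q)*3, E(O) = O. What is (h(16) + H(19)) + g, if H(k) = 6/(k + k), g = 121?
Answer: 16894/19 ≈ 889.16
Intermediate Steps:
H(k) = 3/k (H(k) = 6/(2*k) = (1/(2*k))*6 = 3/k)
h(q) = 3*q² (h(q) = (q*q)*3 = q²*3 = 3*q²)
(h(16) + H(19)) + g = (3*16² + 3/19) + 121 = (3*256 + 3*(1/19)) + 121 = (768 + 3/19) + 121 = 14595/19 + 121 = 16894/19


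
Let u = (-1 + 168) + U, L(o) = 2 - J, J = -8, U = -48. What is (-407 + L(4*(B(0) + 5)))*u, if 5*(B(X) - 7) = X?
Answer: -47243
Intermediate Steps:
B(X) = 7 + X/5
L(o) = 10 (L(o) = 2 - 1*(-8) = 2 + 8 = 10)
u = 119 (u = (-1 + 168) - 48 = 167 - 48 = 119)
(-407 + L(4*(B(0) + 5)))*u = (-407 + 10)*119 = -397*119 = -47243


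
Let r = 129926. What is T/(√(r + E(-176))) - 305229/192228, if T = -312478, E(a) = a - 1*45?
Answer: -101743/64076 - 312478*√129705/129705 ≈ -869.23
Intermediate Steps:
E(a) = -45 + a (E(a) = a - 45 = -45 + a)
T/(√(r + E(-176))) - 305229/192228 = -312478/√(129926 + (-45 - 176)) - 305229/192228 = -312478/√(129926 - 221) - 305229*1/192228 = -312478*√129705/129705 - 101743/64076 = -101743/64076 - 312478*√129705/129705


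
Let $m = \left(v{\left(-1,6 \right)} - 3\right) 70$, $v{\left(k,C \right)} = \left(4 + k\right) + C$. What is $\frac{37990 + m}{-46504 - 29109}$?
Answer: $- \frac{38410}{75613} \approx -0.50798$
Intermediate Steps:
$v{\left(k,C \right)} = 4 + C + k$
$m = 420$ ($m = \left(\left(4 + 6 - 1\right) - 3\right) 70 = \left(9 + \left(-5 + 2\right)\right) 70 = \left(9 - 3\right) 70 = 6 \cdot 70 = 420$)
$\frac{37990 + m}{-46504 - 29109} = \frac{37990 + 420}{-46504 - 29109} = \frac{38410}{-75613} = 38410 \left(- \frac{1}{75613}\right) = - \frac{38410}{75613}$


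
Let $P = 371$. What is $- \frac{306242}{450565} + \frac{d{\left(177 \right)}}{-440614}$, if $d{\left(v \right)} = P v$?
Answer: $- \frac{164521764443}{198525246910} \approx -0.82872$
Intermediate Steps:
$d{\left(v \right)} = 371 v$
$- \frac{306242}{450565} + \frac{d{\left(177 \right)}}{-440614} = - \frac{306242}{450565} + \frac{371 \cdot 177}{-440614} = \left(-306242\right) \frac{1}{450565} + 65667 \left(- \frac{1}{440614}\right) = - \frac{306242}{450565} - \frac{65667}{440614} = - \frac{164521764443}{198525246910}$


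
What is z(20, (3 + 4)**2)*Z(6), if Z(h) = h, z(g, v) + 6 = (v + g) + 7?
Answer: 420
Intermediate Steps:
z(g, v) = 1 + g + v (z(g, v) = -6 + ((v + g) + 7) = -6 + ((g + v) + 7) = -6 + (7 + g + v) = 1 + g + v)
z(20, (3 + 4)**2)*Z(6) = (1 + 20 + (3 + 4)**2)*6 = (1 + 20 + 7**2)*6 = (1 + 20 + 49)*6 = 70*6 = 420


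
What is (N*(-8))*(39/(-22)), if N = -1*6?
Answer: -936/11 ≈ -85.091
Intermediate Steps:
N = -6
(N*(-8))*(39/(-22)) = (-6*(-8))*(39/(-22)) = 48*(39*(-1/22)) = 48*(-39/22) = -936/11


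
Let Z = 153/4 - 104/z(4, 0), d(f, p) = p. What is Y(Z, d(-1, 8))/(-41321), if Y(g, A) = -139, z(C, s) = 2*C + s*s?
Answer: 139/41321 ≈ 0.0033639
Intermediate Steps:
z(C, s) = s² + 2*C (z(C, s) = 2*C + s² = s² + 2*C)
Z = 101/4 (Z = 153/4 - 104/(0² + 2*4) = 153*(¼) - 104/(0 + 8) = 153/4 - 104/8 = 153/4 - 104*⅛ = 153/4 - 13 = 101/4 ≈ 25.250)
Y(Z, d(-1, 8))/(-41321) = -139/(-41321) = -139*(-1/41321) = 139/41321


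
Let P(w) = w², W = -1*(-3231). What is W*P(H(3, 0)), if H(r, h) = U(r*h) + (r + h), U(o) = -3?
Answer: 0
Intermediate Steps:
H(r, h) = -3 + h + r (H(r, h) = -3 + (r + h) = -3 + (h + r) = -3 + h + r)
W = 3231
W*P(H(3, 0)) = 3231*(-3 + 0 + 3)² = 3231*0² = 3231*0 = 0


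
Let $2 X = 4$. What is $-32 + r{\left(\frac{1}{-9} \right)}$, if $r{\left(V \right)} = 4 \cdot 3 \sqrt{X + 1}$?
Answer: $-32 + 12 \sqrt{3} \approx -11.215$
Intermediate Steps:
$X = 2$ ($X = \frac{1}{2} \cdot 4 = 2$)
$r{\left(V \right)} = 12 \sqrt{3}$ ($r{\left(V \right)} = 4 \cdot 3 \sqrt{2 + 1} = 12 \sqrt{3}$)
$-32 + r{\left(\frac{1}{-9} \right)} = -32 + 12 \sqrt{3}$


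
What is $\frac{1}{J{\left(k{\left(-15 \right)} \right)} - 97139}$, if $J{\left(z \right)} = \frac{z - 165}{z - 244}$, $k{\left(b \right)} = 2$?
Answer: $- \frac{242}{23507475} \approx -1.0295 \cdot 10^{-5}$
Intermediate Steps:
$J{\left(z \right)} = \frac{-165 + z}{-244 + z}$
$\frac{1}{J{\left(k{\left(-15 \right)} \right)} - 97139} = \frac{1}{\frac{-165 + 2}{-244 + 2} - 97139} = \frac{1}{\frac{1}{-242} \left(-163\right) - 97139} = \frac{1}{\left(- \frac{1}{242}\right) \left(-163\right) - 97139} = \frac{1}{\frac{163}{242} - 97139} = \frac{1}{- \frac{23507475}{242}} = - \frac{242}{23507475}$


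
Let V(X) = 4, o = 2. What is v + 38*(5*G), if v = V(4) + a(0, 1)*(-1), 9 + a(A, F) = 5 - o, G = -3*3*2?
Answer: -3410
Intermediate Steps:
G = -18 (G = -9*2 = -18)
a(A, F) = -6 (a(A, F) = -9 + (5 - 1*2) = -9 + (5 - 2) = -9 + 3 = -6)
v = 10 (v = 4 - 6*(-1) = 4 + 6 = 10)
v + 38*(5*G) = 10 + 38*(5*(-18)) = 10 + 38*(-90) = 10 - 3420 = -3410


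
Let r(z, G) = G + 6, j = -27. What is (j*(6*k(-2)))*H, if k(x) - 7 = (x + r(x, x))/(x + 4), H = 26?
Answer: -33696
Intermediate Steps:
r(z, G) = 6 + G
k(x) = 7 + (6 + 2*x)/(4 + x) (k(x) = 7 + (x + (6 + x))/(x + 4) = 7 + (6 + 2*x)/(4 + x))
(j*(6*k(-2)))*H = -162*(34 + 9*(-2))/(4 - 2)*26 = -162*(34 - 18)/2*26 = -162*(½)*16*26 = -162*8*26 = -27*48*26 = -1296*26 = -33696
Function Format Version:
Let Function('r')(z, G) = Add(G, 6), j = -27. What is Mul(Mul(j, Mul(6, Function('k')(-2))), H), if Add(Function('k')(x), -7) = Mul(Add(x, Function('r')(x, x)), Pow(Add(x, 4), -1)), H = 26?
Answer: -33696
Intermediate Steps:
Function('r')(z, G) = Add(6, G)
Function('k')(x) = Add(7, Mul(Pow(Add(4, x), -1), Add(6, Mul(2, x)))) (Function('k')(x) = Add(7, Mul(Add(x, Add(6, x)), Pow(Add(x, 4), -1))) = Add(7, Mul(Add(6, Mul(2, x)), Pow(Add(4, x), -1))) = Add(7, Mul(Pow(Add(4, x), -1), Add(6, Mul(2, x)))))
Mul(Mul(j, Mul(6, Function('k')(-2))), H) = Mul(Mul(-27, Mul(6, Mul(Pow(Add(4, -2), -1), Add(34, Mul(9, -2))))), 26) = Mul(Mul(-27, Mul(6, Mul(Pow(2, -1), Add(34, -18)))), 26) = Mul(Mul(-27, Mul(6, Mul(Rational(1, 2), 16))), 26) = Mul(Mul(-27, Mul(6, 8)), 26) = Mul(Mul(-27, 48), 26) = Mul(-1296, 26) = -33696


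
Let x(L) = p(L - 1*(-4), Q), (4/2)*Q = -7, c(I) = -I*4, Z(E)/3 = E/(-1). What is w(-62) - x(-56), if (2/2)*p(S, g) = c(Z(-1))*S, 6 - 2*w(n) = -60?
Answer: -591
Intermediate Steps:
Z(E) = -3*E (Z(E) = 3*(E/(-1)) = 3*(E*(-1)) = 3*(-E) = -3*E)
c(I) = -4*I
Q = -7/2 (Q = (½)*(-7) = -7/2 ≈ -3.5000)
w(n) = 33 (w(n) = 3 - ½*(-60) = 3 + 30 = 33)
p(S, g) = -12*S (p(S, g) = (-(-12)*(-1))*S = (-4*3)*S = -12*S)
x(L) = -48 - 12*L (x(L) = -12*(L - 1*(-4)) = -12*(L + 4) = -12*(4 + L) = -48 - 12*L)
w(-62) - x(-56) = 33 - (-48 - 12*(-56)) = 33 - (-48 + 672) = 33 - 1*624 = 33 - 624 = -591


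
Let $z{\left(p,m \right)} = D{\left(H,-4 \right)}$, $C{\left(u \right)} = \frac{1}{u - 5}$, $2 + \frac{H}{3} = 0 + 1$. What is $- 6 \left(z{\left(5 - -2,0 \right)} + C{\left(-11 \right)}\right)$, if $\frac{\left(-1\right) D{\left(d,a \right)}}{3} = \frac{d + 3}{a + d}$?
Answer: $\frac{3}{8} \approx 0.375$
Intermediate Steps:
$H = -3$ ($H = -6 + 3 \left(0 + 1\right) = -6 + 3 \cdot 1 = -6 + 3 = -3$)
$C{\left(u \right)} = \frac{1}{-5 + u}$
$D{\left(d,a \right)} = - \frac{3 \left(3 + d\right)}{a + d}$ ($D{\left(d,a \right)} = - 3 \frac{d + 3}{a + d} = - 3 \frac{3 + d}{a + d} = - \frac{3 \left(3 + d\right)}{a + d}$)
$z{\left(p,m \right)} = 0$ ($z{\left(p,m \right)} = \frac{3 \left(-3 - -3\right)}{-4 - 3} = \frac{3 \left(-3 + 3\right)}{-7} = 3 \left(- \frac{1}{7}\right) 0 = 0$)
$- 6 \left(z{\left(5 - -2,0 \right)} + C{\left(-11 \right)}\right) = - 6 \left(0 + \frac{1}{-5 - 11}\right) = - 6 \left(0 + \frac{1}{-16}\right) = - 6 \left(0 - \frac{1}{16}\right) = \left(-6\right) \left(- \frac{1}{16}\right) = \frac{3}{8}$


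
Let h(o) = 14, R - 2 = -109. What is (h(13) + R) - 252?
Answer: -345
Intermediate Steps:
R = -107 (R = 2 - 109 = -107)
(h(13) + R) - 252 = (14 - 107) - 252 = -93 - 252 = -345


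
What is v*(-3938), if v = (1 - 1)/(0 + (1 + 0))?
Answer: 0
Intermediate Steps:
v = 0 (v = 0/(0 + 1) = 0/1 = 0*1 = 0)
v*(-3938) = 0*(-3938) = 0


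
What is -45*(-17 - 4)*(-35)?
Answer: -33075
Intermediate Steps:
-45*(-17 - 4)*(-35) = -45*(-21)*(-35) = 945*(-35) = -33075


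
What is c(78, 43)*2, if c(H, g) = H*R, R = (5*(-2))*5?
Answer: -7800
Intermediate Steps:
R = -50 (R = -10*5 = -50)
c(H, g) = -50*H (c(H, g) = H*(-50) = -50*H)
c(78, 43)*2 = -50*78*2 = -3900*2 = -7800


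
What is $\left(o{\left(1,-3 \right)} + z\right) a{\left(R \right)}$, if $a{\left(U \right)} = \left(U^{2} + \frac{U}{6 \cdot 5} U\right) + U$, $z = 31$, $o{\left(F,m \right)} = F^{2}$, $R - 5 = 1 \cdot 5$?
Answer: $\frac{10880}{3} \approx 3626.7$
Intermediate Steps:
$R = 10$ ($R = 5 + 1 \cdot 5 = 5 + 5 = 10$)
$a{\left(U \right)} = U + \frac{31 U^{2}}{30}$ ($a{\left(U \right)} = \left(U^{2} + \frac{U}{30} U\right) + U = \left(U^{2} + \frac{U^{2}}{30}\right) + U = \frac{31 U^{2}}{30} + U = U + \frac{31 U^{2}}{30}$)
$\left(o{\left(1,-3 \right)} + z\right) a{\left(R \right)} = \left(1^{2} + 31\right) \frac{1}{30} \cdot 10 \left(30 + 31 \cdot 10\right) = \left(1 + 31\right) \frac{1}{30} \cdot 10 \left(30 + 310\right) = 32 \cdot \frac{1}{30} \cdot 10 \cdot 340 = 32 \cdot \frac{340}{3} = \frac{10880}{3}$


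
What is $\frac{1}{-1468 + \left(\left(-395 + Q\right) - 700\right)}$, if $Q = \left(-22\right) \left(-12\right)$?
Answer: $- \frac{1}{2299} \approx -0.00043497$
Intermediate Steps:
$Q = 264$
$\frac{1}{-1468 + \left(\left(-395 + Q\right) - 700\right)} = \frac{1}{-1468 + \left(\left(-395 + 264\right) - 700\right)} = \frac{1}{-1468 - 831} = \frac{1}{-2299} = - \frac{1}{2299}$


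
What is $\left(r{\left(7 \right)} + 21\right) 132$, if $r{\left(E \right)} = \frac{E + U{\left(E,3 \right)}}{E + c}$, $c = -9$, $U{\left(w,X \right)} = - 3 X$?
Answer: $2904$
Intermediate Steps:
$r{\left(E \right)} = 1$ ($r{\left(E \right)} = \frac{E - 9}{E - 9} = \frac{E - 9}{-9 + E} = \frac{-9 + E}{-9 + E} = 1$)
$\left(r{\left(7 \right)} + 21\right) 132 = \left(1 + 21\right) 132 = 22 \cdot 132 = 2904$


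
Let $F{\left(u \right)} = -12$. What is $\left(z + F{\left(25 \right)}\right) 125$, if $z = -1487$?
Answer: $-187375$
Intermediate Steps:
$\left(z + F{\left(25 \right)}\right) 125 = \left(-1487 - 12\right) 125 = \left(-1499\right) 125 = -187375$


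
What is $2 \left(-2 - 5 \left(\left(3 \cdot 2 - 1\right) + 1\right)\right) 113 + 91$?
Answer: $-7141$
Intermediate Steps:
$2 \left(-2 - 5 \left(\left(3 \cdot 2 - 1\right) + 1\right)\right) 113 + 91 = 2 \left(-2 - 5 \left(\left(6 - 1\right) + 1\right)\right) 113 + 91 = 2 \left(-2 - 5 \left(5 + 1\right)\right) 113 + 91 = 2 \left(-2 - 30\right) 113 + 91 = 2 \left(-32\right) 113 + 91 = \left(-64\right) 113 + 91 = -7232 + 91 = -7141$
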